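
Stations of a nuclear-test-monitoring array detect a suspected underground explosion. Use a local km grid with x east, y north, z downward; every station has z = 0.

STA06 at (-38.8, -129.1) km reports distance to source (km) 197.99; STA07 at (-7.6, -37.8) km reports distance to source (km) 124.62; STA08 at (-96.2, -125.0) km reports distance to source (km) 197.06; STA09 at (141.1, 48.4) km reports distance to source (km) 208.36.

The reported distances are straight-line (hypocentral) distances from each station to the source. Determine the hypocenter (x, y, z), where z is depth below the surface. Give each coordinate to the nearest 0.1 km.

(-57.5, 57.9, 62.3)

Each station gives a sphere (x−x_i)² + (y−y_i)² + z² = d_i² (stations at z=0).
Subtracting the STA06 sphere from STA07 and STA08: z² cancels, leaving linear equations in x and y:
62.4 x + 182.6 y = 6984.25
-114.8 x + 8.2 y = 7074.59
Solving: x ≈ -57.490, y ≈ 57.895 km (keep extra digits for the depth step; rounded: -57.5, 57.9).
Then from the STA06 sphere: z² = 197.99² − (x + 38.8)² − (y + 129.1)² with x = -57.490, y = 57.895, so z ≈ 62.318 ≈ 62.3 km.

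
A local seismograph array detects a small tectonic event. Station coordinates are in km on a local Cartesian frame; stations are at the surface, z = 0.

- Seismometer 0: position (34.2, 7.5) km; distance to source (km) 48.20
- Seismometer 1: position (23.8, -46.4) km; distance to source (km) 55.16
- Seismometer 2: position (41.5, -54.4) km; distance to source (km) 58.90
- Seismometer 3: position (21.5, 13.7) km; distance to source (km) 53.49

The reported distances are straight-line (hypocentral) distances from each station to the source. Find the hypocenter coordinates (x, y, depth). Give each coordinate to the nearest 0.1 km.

Each station gives a sphere (x−x_i)² + (y−y_i)² + z² = d_i² (stations at z=0).
Subtracting the Seismometer 0 sphere from Seismometer 1 and Seismometer 2: z² cancels, leaving linear equations in x and y:
-20.8 x − 107.8 y = 774.12
14.6 x − 123.8 y = 2309.75
Solving: x ≈ 36.914, y ≈ -14.304 km (keep extra digits for the depth step; rounded: 36.9, -14.3).
Then from the Seismometer 0 sphere: z² = 48.20² − (x − 34.2)² − (y − 7.5)² with x = 36.914, y = -14.304, so z ≈ 42.901 ≈ 42.9 km.

x ≈ 36.9 km, y ≈ -14.3 km, depth ≈ 42.9 km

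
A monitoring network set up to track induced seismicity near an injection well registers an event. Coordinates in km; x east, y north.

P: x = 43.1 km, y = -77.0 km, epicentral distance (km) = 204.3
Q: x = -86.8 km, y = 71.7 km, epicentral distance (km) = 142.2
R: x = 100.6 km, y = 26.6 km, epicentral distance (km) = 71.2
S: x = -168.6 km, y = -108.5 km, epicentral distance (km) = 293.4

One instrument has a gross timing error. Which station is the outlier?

P

Solve using three stations at a time. Using Q, R, S (subtract circle equations pairwise → linear system) gives (x, y) ≈ (55.1, 81.4).
Distances from that point to each station vs reported:
  P: calculated 158.8 vs reported 204.3 → residual 45.5 km
  Q: calculated 142.2 vs reported 142.2 → residual 0.0 km
  R: calculated 71.2 vs reported 71.2 → residual 0.0 km
  S: calculated 293.4 vs reported 293.4 → residual 0.0 km
Q, R, S are mutually consistent (residuals ≈ 0); P is off by 45.5 km.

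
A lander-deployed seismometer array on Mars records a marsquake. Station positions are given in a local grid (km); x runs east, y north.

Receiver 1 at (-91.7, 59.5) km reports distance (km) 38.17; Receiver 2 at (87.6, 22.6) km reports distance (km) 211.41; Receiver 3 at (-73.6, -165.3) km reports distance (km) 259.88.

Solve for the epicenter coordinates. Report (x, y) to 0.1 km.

-112.2 km east, 91.7 km north

Circle about each station: (x + 91.7)² + (y − 59.5)² = 38.17²; (x − 87.6)² + (y − 22.6)² = 211.41²; (x + 73.6)² + (y + 165.3)² = 259.88².
Subtracting the Receiver 1 equation from the Receiver 2 and Receiver 3 equations removes the quadratic terms:
358.6 x − 73.8 y = -47001.86
36.2 x − 449.6 y = -45288.76
Solving the 2×2 system: x ≈ -112.2, y ≈ 91.7 km.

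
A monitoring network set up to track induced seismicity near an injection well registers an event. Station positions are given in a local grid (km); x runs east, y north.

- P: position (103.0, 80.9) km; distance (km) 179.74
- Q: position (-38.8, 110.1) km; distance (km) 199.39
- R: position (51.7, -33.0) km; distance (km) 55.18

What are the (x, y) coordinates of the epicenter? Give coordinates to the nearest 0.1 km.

22.3 km east, -79.7 km north

Circle about each station: (x − 103.0)² + (y − 80.9)² = 179.74²; (x + 38.8)² + (y − 110.1)² = 199.39²; (x − 51.7)² + (y + 33.0)² = 55.18².
Subtracting the P equation from the Q and R equations removes the quadratic terms:
-283.6 x + 58.4 y = -10976.26
-102.6 x − 227.8 y = 15869.72
Solving the 2×2 system: x ≈ 22.3, y ≈ -79.7 km.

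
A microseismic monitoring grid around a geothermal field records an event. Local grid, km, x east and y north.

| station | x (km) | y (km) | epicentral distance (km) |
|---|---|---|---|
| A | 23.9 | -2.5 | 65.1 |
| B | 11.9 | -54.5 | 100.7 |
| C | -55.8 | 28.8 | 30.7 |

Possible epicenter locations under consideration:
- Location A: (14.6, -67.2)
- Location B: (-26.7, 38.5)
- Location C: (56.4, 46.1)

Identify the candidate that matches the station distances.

For each candidate, compare |candidate − station| to the reported distance:
Location A: residuals A 0.3, B 87.7, C 88.3 → max 88.3 km
Location B: residuals A 0.0, B 0.0, C 0.0 → max 0.0 km
Location C: residuals A 6.6, B 9.3, C 82.8 → max 82.8 km
Only Location B has all residuals ≈ 0.

Location B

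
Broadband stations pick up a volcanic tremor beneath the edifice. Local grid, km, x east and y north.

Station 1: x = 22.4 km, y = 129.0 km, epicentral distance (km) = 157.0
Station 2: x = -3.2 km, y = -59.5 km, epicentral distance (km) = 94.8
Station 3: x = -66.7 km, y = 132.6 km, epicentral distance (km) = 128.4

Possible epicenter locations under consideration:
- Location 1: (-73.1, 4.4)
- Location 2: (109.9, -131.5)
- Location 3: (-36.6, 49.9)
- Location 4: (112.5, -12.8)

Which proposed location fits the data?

For each candidate, compare |candidate − station| to the reported distance:
Location 1: residuals Station 1 0.0, Station 2 0.1, Station 3 0.0 → max 0.1 km
Location 2: residuals Station 1 117.8, Station 2 39.3, Station 3 189.3 → max 189.3 km
Location 3: residuals Station 1 58.3, Station 2 19.6, Station 3 40.4 → max 58.3 km
Location 4: residuals Station 1 11.0, Station 2 30.0, Station 3 102.4 → max 102.4 km
Only Location 1 has all residuals ≈ 0.

Location 1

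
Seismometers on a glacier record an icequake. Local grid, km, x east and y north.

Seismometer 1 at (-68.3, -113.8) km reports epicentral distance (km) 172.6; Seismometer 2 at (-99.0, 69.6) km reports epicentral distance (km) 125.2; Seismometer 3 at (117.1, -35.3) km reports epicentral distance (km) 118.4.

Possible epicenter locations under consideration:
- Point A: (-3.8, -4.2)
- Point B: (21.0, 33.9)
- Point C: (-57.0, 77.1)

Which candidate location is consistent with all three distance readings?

For each candidate, compare |candidate − station| to the reported distance:
Point A: residuals Seismometer 1 45.4, Seismometer 2 4.7, Seismometer 3 6.4 → max 45.4 km
Point B: residuals Seismometer 1 0.0, Seismometer 2 0.0, Seismometer 3 0.0 → max 0.0 km
Point C: residuals Seismometer 1 18.6, Seismometer 2 82.5, Seismometer 3 88.8 → max 88.8 km
Only Point B has all residuals ≈ 0.

Point B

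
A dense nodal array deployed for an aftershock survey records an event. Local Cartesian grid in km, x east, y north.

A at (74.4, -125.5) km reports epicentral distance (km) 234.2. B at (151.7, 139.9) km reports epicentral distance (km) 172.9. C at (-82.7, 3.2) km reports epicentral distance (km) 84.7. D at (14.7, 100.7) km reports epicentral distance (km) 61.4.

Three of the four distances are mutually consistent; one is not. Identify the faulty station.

B

Solve using three stations at a time. Using A, C, D (subtract circle equations pairwise → linear system) gives (x, y) ≈ (-42.2, 77.6).
Distances from that point to each station vs reported:
  A: calculated 234.2 vs reported 234.2 → residual 0.0 km
  B: calculated 203.7 vs reported 172.9 → residual 30.8 km
  C: calculated 84.7 vs reported 84.7 → residual 0.0 km
  D: calculated 61.4 vs reported 61.4 → residual 0.0 km
A, C, D are mutually consistent (residuals ≈ 0); B is off by 30.8 km.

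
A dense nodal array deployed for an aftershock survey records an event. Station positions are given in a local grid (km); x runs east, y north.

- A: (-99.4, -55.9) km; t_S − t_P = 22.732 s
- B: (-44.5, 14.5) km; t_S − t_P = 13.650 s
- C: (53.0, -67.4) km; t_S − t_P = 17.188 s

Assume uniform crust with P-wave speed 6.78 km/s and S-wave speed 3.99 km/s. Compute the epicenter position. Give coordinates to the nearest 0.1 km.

57.2 km east, 99.2 km north

Distance from S−P lag: d = Δt · v_P v_S / (v_P − v_S) = Δt · (6.78·3.99)/(6.78−3.99) ≈ 9.6961·Δt.
So d_A = 220.41, d_B = 132.35, d_C = 166.66 km.
Circle about each station: (x + 99.4)² + (y + 55.9)² = 220.41²; (x + 44.5)² + (y − 14.5)² = 132.35²; (x − 53.0)² + (y + 67.4)² = 166.66².
Subtracting pairs of circle equations eliminates x²+y² and gives linear equations (the radical axes):
109.8 x + 140.8 y = 20249.38
304.8 x − 23.0 y = 15151.60
Solving the 2×2 system: x ≈ 57.2, y ≈ 99.2 km.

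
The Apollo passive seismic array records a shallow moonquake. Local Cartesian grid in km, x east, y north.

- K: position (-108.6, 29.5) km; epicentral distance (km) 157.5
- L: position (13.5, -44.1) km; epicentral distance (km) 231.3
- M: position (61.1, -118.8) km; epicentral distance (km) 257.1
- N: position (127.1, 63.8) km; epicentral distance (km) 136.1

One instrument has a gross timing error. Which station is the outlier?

Solve using three stations at a time. Using K, M, N (subtract circle equations pairwise → linear system) gives (x, y) ≈ (10.0, 133.2).
Distances from that point to each station vs reported:
  K: calculated 157.5 vs reported 157.5 → residual 0.0 km
  L: calculated 177.3 vs reported 231.3 → residual 54.0 km
  M: calculated 257.1 vs reported 257.1 → residual 0.0 km
  N: calculated 136.1 vs reported 136.1 → residual 0.0 km
K, M, N are mutually consistent (residuals ≈ 0); L is off by 54.0 km.

L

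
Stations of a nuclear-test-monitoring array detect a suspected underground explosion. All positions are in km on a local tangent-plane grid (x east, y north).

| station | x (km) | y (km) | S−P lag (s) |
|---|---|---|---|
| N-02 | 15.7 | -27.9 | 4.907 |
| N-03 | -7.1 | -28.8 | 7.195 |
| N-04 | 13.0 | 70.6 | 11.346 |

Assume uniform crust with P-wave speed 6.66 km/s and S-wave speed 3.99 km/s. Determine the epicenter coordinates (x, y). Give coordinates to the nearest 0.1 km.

x ≈ 64.5 km, y ≈ -29.9 km

Distance from S−P lag: d = Δt · v_P v_S / (v_P − v_S) = Δt · (6.66·3.99)/(6.66−3.99) ≈ 9.9526·Δt.
So d_N-02 = 48.84, d_N-03 = 71.61, d_N-04 = 112.92 km.
Circle about each station: (x − 15.7)² + (y + 27.9)² = 48.84²; (x + 7.1)² + (y + 28.8)² = 71.61²; (x − 13.0)² + (y − 70.6)² = 112.92².
Subtracting the N-02 equation from the N-03 and N-04 equations removes the quadratic terms:
-45.6 x − 1.8 y = -2887.70
-5.4 x + 197.0 y = -6237.12
Solving the 2×2 system: x ≈ 64.5, y ≈ -29.9 km.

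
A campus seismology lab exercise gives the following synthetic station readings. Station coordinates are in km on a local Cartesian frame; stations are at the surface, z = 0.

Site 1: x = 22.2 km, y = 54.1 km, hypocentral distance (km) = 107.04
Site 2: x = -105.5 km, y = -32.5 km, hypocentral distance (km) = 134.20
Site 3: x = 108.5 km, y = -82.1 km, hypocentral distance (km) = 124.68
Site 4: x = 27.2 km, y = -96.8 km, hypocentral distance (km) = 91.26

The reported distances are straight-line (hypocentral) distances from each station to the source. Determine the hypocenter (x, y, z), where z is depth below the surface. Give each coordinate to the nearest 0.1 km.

Each station gives a sphere (x−x_i)² + (y−y_i)² + z² = d_i² (stations at z=0).
Subtracting the Site 1 sphere from Site 2 and Site 3: z² cancels, leaving linear equations in x and y:
-255.4 x − 173.2 y = 2214.77
172.6 x − 272.4 y = 11005.47
Solving: x ≈ 13.098, y ≈ -32.102 km (keep extra digits for the depth step; rounded: 13.1, -32.1).
Then from the Site 1 sphere: z² = 107.04² − (x − 22.2)² − (y − 54.1)² with x = 13.098, y = -32.102, so z ≈ 62.801 ≈ 62.8 km.

x ≈ 13.1 km, y ≈ -32.1 km, depth ≈ 62.8 km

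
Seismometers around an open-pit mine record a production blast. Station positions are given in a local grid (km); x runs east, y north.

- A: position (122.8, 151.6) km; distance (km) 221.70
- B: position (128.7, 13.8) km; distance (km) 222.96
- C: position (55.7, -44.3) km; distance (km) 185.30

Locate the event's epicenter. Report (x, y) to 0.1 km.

Circle about each station: (x − 122.8)² + (y − 151.6)² = 221.70²; (x − 128.7)² + (y − 13.8)² = 222.96²; (x − 55.7)² + (y + 44.3)² = 185.30².
Subtracting pairs of circle equations eliminates x²+y² and gives linear equations (the radical axes):
11.8 x − 275.6 y = -21868.54
-134.2 x − 391.8 y = -18182.62
Solving the 2×2 system: x ≈ -85.5, y ≈ 75.7 km.
Check against A (with the unrounded x, y): √((x − 122.8)²+(y − 151.6)²) = 221.69 ≈ 221.70 km. ✓

(-85.5, 75.7)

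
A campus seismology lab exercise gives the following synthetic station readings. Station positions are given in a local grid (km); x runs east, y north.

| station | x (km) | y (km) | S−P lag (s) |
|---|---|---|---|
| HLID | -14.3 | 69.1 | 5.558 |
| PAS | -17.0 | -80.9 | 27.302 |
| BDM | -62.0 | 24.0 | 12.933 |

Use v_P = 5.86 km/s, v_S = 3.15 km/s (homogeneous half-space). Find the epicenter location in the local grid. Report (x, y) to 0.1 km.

Distance from S−P lag: d = Δt · v_P v_S / (v_P − v_S) = Δt · (5.86·3.15)/(5.86−3.15) ≈ 6.8114·Δt.
So d_HLID = 37.86, d_PAS = 185.97, d_BDM = 88.09 km.
Circle about each station: (x + 14.3)² + (y − 69.1)² = 37.86²; (x + 17.0)² + (y + 80.9)² = 185.97²; (x + 62.0)² + (y − 24.0)² = 88.09².
Subtracting the HLID equation from the PAS and BDM equations removes the quadratic terms:
-5.4 x − 300.0 y = -31296.95
-95.4 x − 90.2 y = -6885.77
Solving the 2×2 system: x ≈ -26.9, y ≈ 104.8 km.
Check against HLID (with the unrounded x, y): √((x + 14.3)²+(y − 69.1)²) = 37.87 ≈ 37.86 km. ✓

-26.9 km east, 104.8 km north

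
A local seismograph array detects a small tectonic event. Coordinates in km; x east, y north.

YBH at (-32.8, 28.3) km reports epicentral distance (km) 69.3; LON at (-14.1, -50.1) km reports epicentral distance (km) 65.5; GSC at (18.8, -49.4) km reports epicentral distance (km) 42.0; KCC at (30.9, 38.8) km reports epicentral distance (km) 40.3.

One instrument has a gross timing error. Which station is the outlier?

Solve using three stations at a time. Using YBH, LON, KCC (subtract circle equations pairwise → linear system) gives (x, y) ≈ (29.8, -1.5).
Distances from that point to each station vs reported:
  YBH: calculated 69.3 vs reported 69.3 → residual 0.0 km
  LON: calculated 65.5 vs reported 65.5 → residual 0.0 km
  GSC: calculated 49.2 vs reported 42.0 → residual 7.2 km
  KCC: calculated 40.3 vs reported 40.3 → residual 0.0 km
YBH, LON, KCC are mutually consistent (residuals ≈ 0); GSC is off by 7.2 km.

GSC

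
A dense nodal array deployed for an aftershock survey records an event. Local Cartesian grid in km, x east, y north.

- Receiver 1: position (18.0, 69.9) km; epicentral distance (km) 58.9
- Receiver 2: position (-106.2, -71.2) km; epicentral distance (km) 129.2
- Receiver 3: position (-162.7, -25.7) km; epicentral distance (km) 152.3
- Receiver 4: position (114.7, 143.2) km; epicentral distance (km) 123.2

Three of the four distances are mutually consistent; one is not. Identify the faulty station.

Receiver 4

Solve using three stations at a time. Using Receiver 1, Receiver 2, Receiver 3 (subtract circle equations pairwise → linear system) gives (x, y) ≈ (-18.7, 23.8).
Distances from that point to each station vs reported:
  Receiver 1: calculated 58.9 vs reported 58.9 → residual 0.0 km
  Receiver 2: calculated 129.2 vs reported 129.2 → residual 0.0 km
  Receiver 3: calculated 152.3 vs reported 152.3 → residual 0.0 km
  Receiver 4: calculated 179.0 vs reported 123.2 → residual 55.8 km
Receiver 1, Receiver 2, Receiver 3 are mutually consistent (residuals ≈ 0); Receiver 4 is off by 55.8 km.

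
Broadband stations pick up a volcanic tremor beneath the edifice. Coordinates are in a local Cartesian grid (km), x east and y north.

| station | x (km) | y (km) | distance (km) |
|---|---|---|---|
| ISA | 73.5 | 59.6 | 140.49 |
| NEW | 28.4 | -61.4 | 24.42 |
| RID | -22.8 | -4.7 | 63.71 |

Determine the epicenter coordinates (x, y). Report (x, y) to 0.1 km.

x ≈ 4.0 km, y ≈ -62.5 km

Circle about each station: (x − 73.5)² + (y − 59.6)² = 140.49²; (x − 28.4)² + (y + 61.4)² = 24.42²; (x + 22.8)² + (y + 4.7)² = 63.71².
Subtracting pairs of circle equations eliminates x²+y² and gives linear equations (the radical axes):
-90.2 x − 242.0 y = 14763.21
-192.6 x − 128.6 y = 7266.00
Solving the 2×2 system: x ≈ 4.0, y ≈ -62.5 km.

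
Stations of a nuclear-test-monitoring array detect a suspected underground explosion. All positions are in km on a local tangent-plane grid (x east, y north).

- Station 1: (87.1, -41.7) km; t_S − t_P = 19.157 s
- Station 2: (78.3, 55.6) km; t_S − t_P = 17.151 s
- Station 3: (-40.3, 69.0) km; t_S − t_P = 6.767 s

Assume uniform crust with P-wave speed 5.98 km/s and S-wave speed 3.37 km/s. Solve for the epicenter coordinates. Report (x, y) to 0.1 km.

-48.5 km east, 17.4 km north

Distance from S−P lag: d = Δt · v_P v_S / (v_P − v_S) = Δt · (5.98·3.37)/(5.98−3.37) ≈ 7.7213·Δt.
So d_Station 1 = 147.92, d_Station 2 = 132.43, d_Station 3 = 52.25 km.
Circle about each station: (x − 87.1)² + (y + 41.7)² = 147.92²; (x − 78.3)² + (y − 55.6)² = 132.43²; (x + 40.3)² + (y − 69.0)² = 52.25².
Subtracting pairs of circle equations eliminates x²+y² and gives linear equations (the radical axes):
-17.6 x + 194.6 y = 4239.57
-254.8 x + 221.4 y = 16210.05
Solving the 2×2 system: x ≈ -48.5, y ≈ 17.4 km.
Check against Station 1 (with the unrounded x, y): √((x − 87.1)²+(y + 41.7)²) = 147.92 ≈ 147.92 km. ✓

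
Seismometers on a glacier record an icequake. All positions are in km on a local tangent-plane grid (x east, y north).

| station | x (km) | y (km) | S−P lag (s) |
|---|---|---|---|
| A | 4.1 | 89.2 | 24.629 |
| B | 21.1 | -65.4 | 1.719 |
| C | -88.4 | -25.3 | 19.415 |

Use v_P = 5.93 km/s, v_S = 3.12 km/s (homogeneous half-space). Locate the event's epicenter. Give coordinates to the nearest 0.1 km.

(31.1, -70.7)

Distance from S−P lag: d = Δt · v_P v_S / (v_P − v_S) = Δt · (5.93·3.12)/(5.93−3.12) ≈ 6.5842·Δt.
So d_A = 162.16, d_B = 11.32, d_C = 127.83 km.
Circle about each station: (x − 4.1)² + (y − 89.2)² = 162.16²; (x − 21.1)² + (y + 65.4)² = 11.32²; (x + 88.4)² + (y + 25.3)² = 127.83².
Subtracting the A equation from the B and C equations removes the quadratic terms:
34.0 x − 309.2 y = 22916.64
-185.0 x − 229.0 y = 10436.56
Solving the 2×2 system: x ≈ 31.1, y ≈ -70.7 km.
Check against A (with the unrounded x, y): √((x − 4.1)²+(y − 89.2)²) = 162.16 ≈ 162.16 km. ✓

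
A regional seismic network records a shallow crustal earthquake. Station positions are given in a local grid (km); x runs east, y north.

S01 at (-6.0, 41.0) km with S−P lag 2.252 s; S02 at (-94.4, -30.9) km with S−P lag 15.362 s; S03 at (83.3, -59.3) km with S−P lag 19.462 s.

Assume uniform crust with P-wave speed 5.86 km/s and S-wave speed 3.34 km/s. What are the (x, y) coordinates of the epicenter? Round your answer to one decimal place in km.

Distance from S−P lag: d = Δt · v_P v_S / (v_P − v_S) = Δt · (5.86·3.34)/(5.86−3.34) ≈ 7.7668·Δt.
So d_S01 = 17.49, d_S02 = 119.31, d_S03 = 151.16 km.
Circle about each station: (x + 6.0)² + (y − 41.0)² = 17.49²; (x + 94.4)² + (y + 30.9)² = 119.31²; (x − 83.3)² + (y + 59.3)² = 151.16².
Subtracting the S01 equation from the S02 and S03 equations removes the quadratic terms:
-176.8 x − 143.8 y = -5779.81
178.6 x − 200.6 y = -13805.07
Solving the 2×2 system: x ≈ -13.5, y ≈ 56.8 km.

-13.5 km east, 56.8 km north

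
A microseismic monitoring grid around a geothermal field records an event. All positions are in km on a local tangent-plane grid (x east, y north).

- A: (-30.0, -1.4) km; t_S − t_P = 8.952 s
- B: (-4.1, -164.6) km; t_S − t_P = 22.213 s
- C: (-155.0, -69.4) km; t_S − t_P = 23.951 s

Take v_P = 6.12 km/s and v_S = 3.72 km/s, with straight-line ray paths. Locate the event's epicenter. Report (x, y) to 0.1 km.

x ≈ 43.8 km, y ≈ 40.6 km

Distance from S−P lag: d = Δt · v_P v_S / (v_P − v_S) = Δt · (6.12·3.72)/(6.12−3.72) ≈ 9.4860·Δt.
So d_A = 84.92, d_B = 210.71, d_C = 227.20 km.
Circle about each station: (x + 30.0)² + (y + 1.4)² = 84.92²; (x + 4.1)² + (y + 164.6)² = 210.71²; (x + 155.0)² + (y + 69.4)² = 227.20².
Subtracting pairs of circle equations eliminates x²+y² and gives linear equations (the radical axes):
51.8 x − 326.4 y = -10979.29
-250.0 x − 136.0 y = -16469.03
Solving the 2×2 system: x ≈ 43.8, y ≈ 40.6 km.
Check against A (with the unrounded x, y): √((x + 30.0)²+(y + 1.4)²) = 84.91 ≈ 84.92 km. ✓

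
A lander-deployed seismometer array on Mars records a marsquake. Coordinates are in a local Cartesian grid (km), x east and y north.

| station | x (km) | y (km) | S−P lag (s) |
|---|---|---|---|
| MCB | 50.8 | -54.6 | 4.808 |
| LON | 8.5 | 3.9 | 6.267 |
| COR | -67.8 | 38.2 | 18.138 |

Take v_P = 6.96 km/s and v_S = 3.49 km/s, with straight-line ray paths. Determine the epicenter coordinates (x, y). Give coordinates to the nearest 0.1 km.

44.2 km east, -21.6 km north

Distance from S−P lag: d = Δt · v_P v_S / (v_P − v_S) = Δt · (6.96·3.49)/(6.96−3.49) ≈ 7.0001·Δt.
So d_MCB = 33.66, d_LON = 43.87, d_COR = 126.97 km.
Circle about each station: (x − 50.8)² + (y + 54.6)² = 33.66²; (x − 8.5)² + (y − 3.9)² = 43.87²; (x + 67.8)² + (y − 38.2)² = 126.97².
Subtracting the MCB equation from the LON and COR equations removes the quadratic terms:
-84.6 x + 117.0 y = -6265.92
-237.2 x + 185.6 y = -14494.11
Solving the 2×2 system: x ≈ 44.2, y ≈ -21.6 km.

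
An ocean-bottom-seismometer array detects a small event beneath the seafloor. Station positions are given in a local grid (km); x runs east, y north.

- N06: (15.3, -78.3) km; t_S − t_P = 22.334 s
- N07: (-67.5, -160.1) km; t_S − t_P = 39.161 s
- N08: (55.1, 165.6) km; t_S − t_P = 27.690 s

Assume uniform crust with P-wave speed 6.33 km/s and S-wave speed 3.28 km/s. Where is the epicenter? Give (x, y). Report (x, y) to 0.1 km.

Distance from S−P lag: d = Δt · v_P v_S / (v_P − v_S) = Δt · (6.33·3.28)/(6.33−3.28) ≈ 6.8073·Δt.
So d_N06 = 152.04, d_N07 = 266.58, d_N08 = 188.50 km.
Circle about each station: (x − 15.3)² + (y + 78.3)² = 152.04²; (x + 67.5)² + (y + 160.1)² = 266.58²; (x − 55.1)² + (y − 165.6)² = 188.50².
Subtracting pairs of circle equations eliminates x²+y² and gives linear equations (the radical axes):
-165.6 x − 163.6 y = -24125.45
79.6 x + 487.8 y = 11678.30
Solving the 2×2 system: x ≈ 145.5, y ≈ 0.2 km.

(145.5, 0.2)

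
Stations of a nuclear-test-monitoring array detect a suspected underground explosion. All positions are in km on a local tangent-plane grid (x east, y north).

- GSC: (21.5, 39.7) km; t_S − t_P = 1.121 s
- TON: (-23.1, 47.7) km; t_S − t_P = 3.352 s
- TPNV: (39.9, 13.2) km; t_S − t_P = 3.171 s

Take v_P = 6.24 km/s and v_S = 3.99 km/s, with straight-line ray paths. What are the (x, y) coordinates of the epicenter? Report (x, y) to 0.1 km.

11.0 km east, 33.1 km north

Distance from S−P lag: d = Δt · v_P v_S / (v_P − v_S) = Δt · (6.24·3.99)/(6.24−3.99) ≈ 11.0656·Δt.
So d_GSC = 12.40, d_TON = 37.09, d_TPNV = 35.09 km.
Circle about each station: (x − 21.5)² + (y − 39.7)² = 12.40²; (x + 23.1)² + (y − 47.7)² = 37.09²; (x − 39.9)² + (y − 13.2)² = 35.09².
Subtracting the GSC equation from the TON and TPNV equations removes the quadratic terms:
-89.2 x + 16.0 y = -451.35
36.8 x − 53.0 y = -1349.64
Solving the 2×2 system: x ≈ 11.0, y ≈ 33.1 km.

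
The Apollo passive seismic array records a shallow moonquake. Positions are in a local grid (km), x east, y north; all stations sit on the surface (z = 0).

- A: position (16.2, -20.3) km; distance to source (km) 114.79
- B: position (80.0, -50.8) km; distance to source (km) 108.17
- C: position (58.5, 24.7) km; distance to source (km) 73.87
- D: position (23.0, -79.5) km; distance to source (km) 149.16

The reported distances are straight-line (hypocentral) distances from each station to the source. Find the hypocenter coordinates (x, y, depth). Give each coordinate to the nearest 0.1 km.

Each station gives a sphere (x−x_i)² + (y−y_i)² + z² = d_i² (stations at z=0).
Subtracting the A sphere from B and C: z² cancels, leaving linear equations in x and y:
127.6 x − 61.0 y = 9782.11
84.6 x + 90.0 y = 11077.78
Solving: x ≈ 93.492, y ≈ 35.204 km (keep extra digits for the depth step; rounded: 93.5, 35.2).
Then from the A sphere: z² = 114.79² − (x − 16.2)² − (y + 20.3)² with x = 93.492, y = 35.204, so z ≈ 64.203 ≈ 64.2 km.

(93.5, 35.2, 64.2)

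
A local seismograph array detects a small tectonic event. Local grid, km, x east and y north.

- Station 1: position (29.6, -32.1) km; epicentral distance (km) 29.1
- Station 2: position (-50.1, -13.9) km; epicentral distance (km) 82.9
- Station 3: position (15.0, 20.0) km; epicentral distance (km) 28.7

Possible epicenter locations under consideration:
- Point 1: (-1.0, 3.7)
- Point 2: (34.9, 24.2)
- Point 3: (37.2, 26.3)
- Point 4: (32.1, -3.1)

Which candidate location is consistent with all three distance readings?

For each candidate, compare |candidate − station| to the reported distance:
Point 1: residuals Station 1 18.0, Station 2 30.7, Station 3 5.9 → max 30.7 km
Point 2: residuals Station 1 27.4, Station 2 10.2, Station 3 8.4 → max 27.4 km
Point 3: residuals Station 1 29.8, Station 2 13.2, Station 3 5.6 → max 29.8 km
Point 4: residuals Station 1 0.0, Station 2 0.0, Station 3 0.0 → max 0.0 km
Only Point 4 has all residuals ≈ 0.

Point 4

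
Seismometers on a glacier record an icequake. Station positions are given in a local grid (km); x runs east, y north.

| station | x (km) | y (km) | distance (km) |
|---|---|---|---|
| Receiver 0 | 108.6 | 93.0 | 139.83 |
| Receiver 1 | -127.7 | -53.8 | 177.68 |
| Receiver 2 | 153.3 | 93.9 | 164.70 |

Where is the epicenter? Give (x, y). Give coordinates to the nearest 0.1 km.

48.8 km east, -33.4 km north

Circle about each station: (x − 108.6)² + (y − 93.0)² = 139.83²; (x + 127.7)² + (y + 53.8)² = 177.68²; (x − 153.3)² + (y − 93.9)² = 164.70².
Subtracting the Receiver 0 equation from the Receiver 1 and Receiver 2 equations removes the quadratic terms:
-472.6 x − 293.6 y = -13258.98
89.4 x + 1.8 y = 4301.48
Solving the 2×2 system: x ≈ 48.8, y ≈ -33.4 km.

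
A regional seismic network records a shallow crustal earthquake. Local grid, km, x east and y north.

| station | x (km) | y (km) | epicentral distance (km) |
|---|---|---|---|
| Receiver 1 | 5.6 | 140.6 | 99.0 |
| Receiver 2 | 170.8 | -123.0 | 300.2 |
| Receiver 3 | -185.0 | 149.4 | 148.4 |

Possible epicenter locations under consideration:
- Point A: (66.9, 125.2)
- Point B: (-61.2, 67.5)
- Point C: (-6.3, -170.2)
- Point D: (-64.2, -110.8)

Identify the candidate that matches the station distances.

Point B

For each candidate, compare |candidate − station| to the reported distance:
Point A: residuals Receiver 1 35.8, Receiver 2 31.1, Receiver 3 104.7 → max 104.7 km
Point B: residuals Receiver 1 0.0, Receiver 2 0.0, Receiver 3 0.0 → max 0.0 km
Point C: residuals Receiver 1 212.0, Receiver 2 116.9, Receiver 3 217.8 → max 217.8 km
Point D: residuals Receiver 1 161.9, Receiver 2 64.9, Receiver 3 138.5 → max 161.9 km
Only Point B has all residuals ≈ 0.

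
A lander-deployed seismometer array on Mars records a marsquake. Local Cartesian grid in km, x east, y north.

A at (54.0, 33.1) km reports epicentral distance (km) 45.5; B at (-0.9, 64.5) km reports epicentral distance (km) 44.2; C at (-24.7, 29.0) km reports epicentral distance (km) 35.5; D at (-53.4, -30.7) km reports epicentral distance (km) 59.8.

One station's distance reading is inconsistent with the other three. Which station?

D

Solve using three stations at a time. Using A, B, C (subtract circle equations pairwise → linear system) gives (x, y) ≈ (10.0, 21.7).
Distances from that point to each station vs reported:
  A: calculated 45.5 vs reported 45.5 → residual 0.0 km
  B: calculated 44.2 vs reported 44.2 → residual 0.0 km
  C: calculated 35.4 vs reported 35.5 → residual 0.1 km
  D: calculated 82.2 vs reported 59.8 → residual 22.4 km
A, B, C are mutually consistent (residuals ≈ 0); D is off by 22.4 km.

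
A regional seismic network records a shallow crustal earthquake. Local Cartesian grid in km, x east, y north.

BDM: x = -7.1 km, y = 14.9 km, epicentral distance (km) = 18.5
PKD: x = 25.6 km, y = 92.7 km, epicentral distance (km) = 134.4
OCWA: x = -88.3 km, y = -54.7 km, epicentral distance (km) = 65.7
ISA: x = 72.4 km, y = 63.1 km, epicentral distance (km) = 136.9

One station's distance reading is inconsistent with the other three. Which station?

BDM

Solve using three stations at a time. Using PKD, OCWA, ISA (subtract circle equations pairwise → linear system) gives (x, y) ≈ (-27.1, -30.9).
Distances from that point to each station vs reported:
  BDM: calculated 50.0 vs reported 18.5 → residual 31.5 km
  PKD: calculated 134.4 vs reported 134.4 → residual 0.0 km
  OCWA: calculated 65.7 vs reported 65.7 → residual 0.0 km
  ISA: calculated 136.9 vs reported 136.9 → residual 0.0 km
PKD, OCWA, ISA are mutually consistent (residuals ≈ 0); BDM is off by 31.5 km.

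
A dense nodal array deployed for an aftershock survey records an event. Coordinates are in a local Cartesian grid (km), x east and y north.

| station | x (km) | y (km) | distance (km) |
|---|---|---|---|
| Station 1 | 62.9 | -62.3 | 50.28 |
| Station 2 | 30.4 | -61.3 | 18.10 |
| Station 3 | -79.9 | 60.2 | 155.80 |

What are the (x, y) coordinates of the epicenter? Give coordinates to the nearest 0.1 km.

Circle about each station: (x − 62.9)² + (y + 62.3)² = 50.28²; (x − 30.4)² + (y + 61.3)² = 18.10²; (x + 79.9)² + (y − 60.2)² = 155.80².
Subtracting the Station 1 equation from the Station 2 and Station 3 equations removes the quadratic terms:
-65.0 x + 2.0 y = -955.38
-285.6 x + 245.0 y = -19575.21
Solving the 2×2 system: x ≈ 12.7, y ≈ -65.1 km.
Check against Station 1 (with the unrounded x, y): √((x − 62.9)²+(y + 62.3)²) = 50.28 ≈ 50.28 km. ✓

x ≈ 12.7 km, y ≈ -65.1 km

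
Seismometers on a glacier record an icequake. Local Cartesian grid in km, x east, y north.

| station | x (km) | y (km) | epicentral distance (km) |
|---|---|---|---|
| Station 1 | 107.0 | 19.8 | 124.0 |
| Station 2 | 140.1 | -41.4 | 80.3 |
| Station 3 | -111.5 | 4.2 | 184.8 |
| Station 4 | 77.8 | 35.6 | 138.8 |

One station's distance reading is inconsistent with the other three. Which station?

Solve using three stations at a time. Using Station 1, Station 2, Station 4 (subtract circle equations pairwise → linear system) gives (x, y) ≈ (88.4, -102.7).
Distances from that point to each station vs reported:
  Station 1: calculated 123.9 vs reported 124.0 → residual 0.1 km
  Station 2: calculated 80.2 vs reported 80.3 → residual 0.1 km
  Station 3: calculated 226.7 vs reported 184.8 → residual 41.9 km
  Station 4: calculated 138.7 vs reported 138.8 → residual 0.1 km
Station 1, Station 2, Station 4 are mutually consistent (residuals ≈ 0); Station 3 is off by 41.9 km.

Station 3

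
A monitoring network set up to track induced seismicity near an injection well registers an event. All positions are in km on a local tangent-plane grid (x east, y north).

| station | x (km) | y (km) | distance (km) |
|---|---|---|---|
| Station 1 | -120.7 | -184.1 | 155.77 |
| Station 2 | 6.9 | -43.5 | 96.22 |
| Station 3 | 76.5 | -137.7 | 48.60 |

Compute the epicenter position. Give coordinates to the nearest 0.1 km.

x ≈ 27.9 km, y ≈ -137.4 km

Circle about each station: (x + 120.7)² + (y + 184.1)² = 155.77²; (x − 6.9)² + (y + 43.5)² = 96.22²; (x − 76.5)² + (y + 137.7)² = 48.60².
Subtracting the Station 1 equation from the Station 2 and Station 3 equations removes the quadratic terms:
255.2 x + 281.2 y = -31515.44
394.4 x + 92.8 y = -1745.43
Solving the 2×2 system: x ≈ 27.9, y ≈ -137.4 km.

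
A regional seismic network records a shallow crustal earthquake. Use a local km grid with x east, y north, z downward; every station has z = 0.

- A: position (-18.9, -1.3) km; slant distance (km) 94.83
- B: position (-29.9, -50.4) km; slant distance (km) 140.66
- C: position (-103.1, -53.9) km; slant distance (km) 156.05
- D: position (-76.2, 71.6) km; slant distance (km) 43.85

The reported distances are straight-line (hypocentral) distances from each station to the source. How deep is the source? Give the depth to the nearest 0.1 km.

z ≈ 22.0 km

Each station gives a sphere (x−x_i)² + (y−y_i)² + z² = d_i² (stations at z=0).
Subtracting the A sphere from B and C: z² cancels, leaving linear equations in x and y:
-22.0 x − 98.2 y = -7717.24
-168.4 x − 105.2 y = -2182.95
Solving: x ≈ -42.010, y ≈ 87.999 km (keep extra digits for the depth step; rounded: -42.0, 88.0).
Then from the A sphere: z² = 94.83² − (x + 18.9)² − (y + 1.3)² with x = -42.010, y = 87.999, so z ≈ 22.008 ≈ 22.0 km.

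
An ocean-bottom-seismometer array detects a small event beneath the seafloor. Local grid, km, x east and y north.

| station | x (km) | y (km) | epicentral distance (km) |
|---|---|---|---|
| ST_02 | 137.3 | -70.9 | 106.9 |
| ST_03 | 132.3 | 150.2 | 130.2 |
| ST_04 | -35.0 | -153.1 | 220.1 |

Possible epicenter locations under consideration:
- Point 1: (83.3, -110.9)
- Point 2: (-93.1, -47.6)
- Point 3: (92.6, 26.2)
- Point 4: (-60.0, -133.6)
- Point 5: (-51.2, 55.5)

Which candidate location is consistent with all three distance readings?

Point 3

For each candidate, compare |candidate − station| to the reported distance:
Point 1: residuals ST_02 39.7, ST_03 135.5, ST_04 94.5 → max 135.5 km
Point 2: residuals ST_02 124.7, ST_03 169.7, ST_04 99.7 → max 169.7 km
Point 3: residuals ST_02 0.0, ST_03 0.0, ST_04 0.0 → max 0.0 km
Point 4: residuals ST_02 100.1, ST_03 212.6, ST_04 188.4 → max 212.6 km
Point 5: residuals ST_02 120.1, ST_03 76.3, ST_04 10.9 → max 120.1 km
Only Point 3 has all residuals ≈ 0.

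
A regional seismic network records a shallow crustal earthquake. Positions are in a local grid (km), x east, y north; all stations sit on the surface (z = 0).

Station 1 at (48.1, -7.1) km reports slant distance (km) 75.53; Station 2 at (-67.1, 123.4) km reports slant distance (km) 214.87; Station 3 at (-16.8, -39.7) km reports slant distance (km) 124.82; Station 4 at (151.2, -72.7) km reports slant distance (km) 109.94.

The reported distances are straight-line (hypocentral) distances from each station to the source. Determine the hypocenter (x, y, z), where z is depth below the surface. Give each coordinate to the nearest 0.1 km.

x ≈ 86.2 km, y ≈ -12.4 km, depth ≈ 65.0 km

Each station gives a sphere (x−x_i)² + (y−y_i)² + z² = d_i² (stations at z=0).
Subtracting the Station 1 sphere from Station 2 and Station 3: z² cancels, leaving linear equations in x and y:
-230.4 x + 261.0 y = -23098.39
-129.8 x − 65.2 y = -10380.94
Solving: x ≈ 86.206, y ≈ -12.401 km (keep extra digits for the depth step; rounded: 86.2, -12.4).
Then from the Station 1 sphere: z² = 75.53² − (x − 48.1)² − (y + 7.1)² with x = 86.206, y = -12.401, so z ≈ 64.997 ≈ 65.0 km.
Check against Station 4 (with the unrounded solution): distance 109.93 ≈ 109.94 km. ✓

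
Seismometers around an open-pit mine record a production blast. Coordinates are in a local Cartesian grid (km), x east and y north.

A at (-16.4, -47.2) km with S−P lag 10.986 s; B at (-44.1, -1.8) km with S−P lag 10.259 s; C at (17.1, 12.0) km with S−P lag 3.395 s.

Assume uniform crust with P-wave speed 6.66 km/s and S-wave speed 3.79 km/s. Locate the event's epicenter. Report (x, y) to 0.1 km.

Distance from S−P lag: d = Δt · v_P v_S / (v_P − v_S) = Δt · (6.66·3.79)/(6.66−3.79) ≈ 8.7949·Δt.
So d_A = 96.62, d_B = 90.23, d_C = 29.86 km.
Circle about each station: (x + 16.4)² + (y + 47.2)² = 96.62²; (x + 44.1)² + (y + 1.8)² = 90.23²; (x − 17.1)² + (y − 12.0)² = 29.86².
Subtracting the A equation from the B and C equations removes the quadratic terms:
-55.4 x + 90.8 y = 645.22
67.0 x + 118.4 y = 6383.41
Solving the 2×2 system: x ≈ 39.8, y ≈ 31.4 km.

(39.8, 31.4)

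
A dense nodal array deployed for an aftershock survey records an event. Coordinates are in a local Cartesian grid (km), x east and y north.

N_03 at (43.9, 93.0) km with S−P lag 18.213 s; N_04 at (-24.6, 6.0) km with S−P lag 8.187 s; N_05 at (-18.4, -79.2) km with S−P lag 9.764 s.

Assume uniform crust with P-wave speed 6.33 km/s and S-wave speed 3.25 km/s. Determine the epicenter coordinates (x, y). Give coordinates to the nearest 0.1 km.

Distance from S−P lag: d = Δt · v_P v_S / (v_P − v_S) = Δt · (6.33·3.25)/(6.33−3.25) ≈ 6.6794·Δt.
So d_N_03 = 121.65, d_N_04 = 54.68, d_N_05 = 65.22 km.
Circle about each station: (x − 43.9)² + (y − 93.0)² = 121.65²; (x + 24.6)² + (y − 6.0)² = 54.68²; (x + 18.4)² + (y + 79.2)² = 65.22².
Subtracting the N_03 equation from the N_04 and N_05 equations removes the quadratic terms:
-137.0 x − 174.0 y = 1873.77
-124.6 x − 344.4 y = 6580.06
Solving the 2×2 system: x ≈ 19.6, y ≈ -26.2 km.

19.6 km east, -26.2 km north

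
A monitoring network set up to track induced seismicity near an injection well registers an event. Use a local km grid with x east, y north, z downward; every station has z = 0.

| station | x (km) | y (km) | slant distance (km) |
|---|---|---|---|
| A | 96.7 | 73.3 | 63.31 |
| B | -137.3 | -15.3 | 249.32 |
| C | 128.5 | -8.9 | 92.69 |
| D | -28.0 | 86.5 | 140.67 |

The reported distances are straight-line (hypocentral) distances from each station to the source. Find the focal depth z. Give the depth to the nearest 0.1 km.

60.0 km

Each station gives a sphere (x−x_i)² + (y−y_i)² + z² = d_i² (stations at z=0).
Subtracting the A sphere from B and C: z² cancels, leaving linear equations in x and y:
-468.0 x − 177.2 y = -53790.71
63.6 x − 164.4 y = -2715.60
Solving: x ≈ 94.797, y ≈ 53.192 km (keep extra digits for the depth step; rounded: 94.8, 53.2).
Then from the A sphere: z² = 63.31² − (x − 96.7)² − (y − 73.3)² with x = 94.797, y = 53.192, so z ≈ 60.002 ≈ 60.0 km.
Check against D (with the unrounded solution): distance 140.67 ≈ 140.67 km. ✓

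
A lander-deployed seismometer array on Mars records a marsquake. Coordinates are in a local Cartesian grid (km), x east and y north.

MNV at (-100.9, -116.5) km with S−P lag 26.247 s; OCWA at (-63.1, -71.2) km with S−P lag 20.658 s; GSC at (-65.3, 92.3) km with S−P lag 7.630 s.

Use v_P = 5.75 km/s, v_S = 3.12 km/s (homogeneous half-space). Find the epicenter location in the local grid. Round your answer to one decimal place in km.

Distance from S−P lag: d = Δt · v_P v_S / (v_P − v_S) = Δt · (5.75·3.12)/(5.75−3.12) ≈ 6.8213·Δt.
So d_MNV = 179.04, d_OCWA = 140.91, d_GSC = 52.05 km.
Circle about each station: (x + 100.9)² + (y + 116.5)² = 179.04²; (x + 63.1)² + (y + 71.2)² = 140.91²; (x + 65.3)² + (y − 92.3)² = 52.05².
Subtracting the MNV equation from the OCWA and GSC equations removes the quadratic terms:
75.6 x + 90.6 y = -2502.32
71.2 x + 417.6 y = 18376.44
Solving the 2×2 system: x ≈ -107.9, y ≈ 62.4 km.

(-107.9, 62.4)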